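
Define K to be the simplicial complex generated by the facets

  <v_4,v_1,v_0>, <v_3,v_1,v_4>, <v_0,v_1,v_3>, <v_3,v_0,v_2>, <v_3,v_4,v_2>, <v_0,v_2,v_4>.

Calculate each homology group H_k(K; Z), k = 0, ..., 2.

H_0 ≅ Z,  H_1 = 0,  H_2 ≅ Z.

Order the vertices as v_0 < v_1 < v_2 < v_3 < v_4. Listing each simplex with vertices in this order, K has dimension 2 with simplices:

  0-simplices (5): [v_0], [v_1], [v_2], [v_3], [v_4]
  1-simplices (9): [v_0,v_1], [v_0,v_2], [v_0,v_3], [v_0,v_4], [v_1,v_3], [v_1,v_4], [v_2,v_3], [v_2,v_4], [v_3,v_4]
  2-simplices (6): [v_0,v_1,v_3], [v_0,v_1,v_4], [v_0,v_2,v_3], [v_0,v_2,v_4], [v_1,v_3,v_4], [v_2,v_3,v_4]

so the chain groups are C_0 ≅ Z^5, C_1 ≅ Z^9, C_2 ≅ Z^6.

Boundary ∂_1: C_1 → C_0 maps an edge to its endpoints' difference, ∂[p,q] = q − p. For instance
  ∂[v_1,v_3] = [v_3] − [v_1].
The 5×9 boundary matrix has rank 4 and Smith normal form diag(1,1,1,1).

The boundary map ∂_2: C_2 → C_1 maps a triangle to the signed sum of its edges. For instance
  ∂[v_1,v_3,v_4] = [v_3,v_4] − [v_1,v_4] + [v_1,v_3],
  ∂[v_2,v_3,v_4] = [v_3,v_4] − [v_2,v_4] + [v_2,v_3].
The resulting 9×6 matrix has rank 5, and its Smith normal form has invariant factors (1,1,1,1,1).

Computing H_k = (kernel of ∂_k) / (image of ∂_{k+1}):

  H_0: rank C_0 − rank ∂_1 = 5 − 4 = 1, and the invariant factors of ∂_1 are all 1, so H_0 ≅ Z.
  H_1: rank ker ∂_1 − rank ∂_2 = (9 − 4) − 5 = 0, and the invariant factors of ∂_2 are all 1, so H_1 ≅ 0.
  H_2: rank ker ∂_2 − rank ∂_3 = (6 − 5) − 0 = 1, and there is no ∂_3, so H_2 ≅ Z.

As a check, the Euler characteristic is 5 − 9 + 6 = 2, which agrees with 1 − 0 + 1 = 2.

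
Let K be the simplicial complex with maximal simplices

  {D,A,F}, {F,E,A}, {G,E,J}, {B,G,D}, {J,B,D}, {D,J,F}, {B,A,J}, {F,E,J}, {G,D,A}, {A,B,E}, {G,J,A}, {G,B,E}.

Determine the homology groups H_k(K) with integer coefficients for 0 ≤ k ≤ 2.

Order the vertices as A < B < D < E < F < G < J. Listing each simplex with vertices in this order, K has dimension 2 with simplices:

  0-simplices (7): A, B, D, E, F, G, J
  1-simplices (18): AB, AD, AE, AF, AG, AJ, BD, BE, BG, BJ, DF, DG, DJ, EF, EG, EJ, FJ, GJ
  2-simplices (12): ABE, ABJ, ADF, ADG, AEF, AGJ, BDG, BDJ, BEG, DFJ, EFJ, EGJ

so the chain groups are C_0 ≅ Z^7, C_1 ≅ Z^18, C_2 ≅ Z^12.

∂_1: C_1 → C_0 maps an edge to its endpoints' difference, ∂[p,q] = q − p. For instance
  ∂BE = E − B.
The 7×18 boundary matrix has rank 6 and Smith normal form diag(1,1,1,1,1,1).

∂_2: C_2 → C_1 maps a triangle to the signed sum of its edges. For instance
  ∂ADG = DG − AG + AD,
  ∂EFJ = FJ − EJ + EF.
The 18×12 boundary matrix has rank 12 and Smith normal form diag(1,1,1,1,1,1,1,1,1,1,1,2).

Computing H_k = (kernel of ∂_k) / (image of ∂_{k+1}):

  H_0: rank C_0 − rank ∂_1 = 7 − 6 = 1, and the invariant factors of ∂_1 are all 1, so H_0 ≅ Z.
  H_1: rank ker ∂_1 − rank ∂_2 = (18 − 6) − 12 = 0, and ∂_2 has invariant factor 2 > 1, so H_1 ≅ Z/2.
  H_2: rank ker ∂_2 − rank ∂_3 = (12 − 12) − 0 = 0, and there is no ∂_3, so H_2 ≅ 0.

(K is a triangulation of the real projective plane RP^2.)

H_0 = Z,  H_1 = Z/2,  H_2 = 0.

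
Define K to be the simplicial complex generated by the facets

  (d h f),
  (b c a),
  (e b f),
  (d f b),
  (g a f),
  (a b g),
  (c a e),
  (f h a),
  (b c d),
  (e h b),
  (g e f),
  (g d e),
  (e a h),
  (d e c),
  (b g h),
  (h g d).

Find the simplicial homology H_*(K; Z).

K has 8 vertices, 24 edges, 16 triangles.
rank ∂_0 = 0, rank ∂_1 = 7 ⇒ b_0 = 8 − 0 − 7 = 1; all invariant factors of ∂_1 are 1 so no torsion. So H_0 = Z.
rank ∂_1 = 7, rank ∂_2 = 15 ⇒ b_1 = 24 − 7 − 15 = 2; all invariant factors of ∂_2 are 1 so no torsion. So H_1 = Z^2.
rank ∂_2 = 15, rank ∂_3 = 0 ⇒ b_2 = 16 − 15 − 0 = 1. So H_2 = Z.

H_0 = Z,  H_1 = Z^2,  H_2 = Z.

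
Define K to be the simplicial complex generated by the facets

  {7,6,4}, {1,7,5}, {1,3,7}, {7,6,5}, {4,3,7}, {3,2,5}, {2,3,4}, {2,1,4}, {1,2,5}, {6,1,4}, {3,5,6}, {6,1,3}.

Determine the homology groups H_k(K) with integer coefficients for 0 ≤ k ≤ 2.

Take the total order 1 < 2 < 3 < 4 < 5 < 6 < 7 on the vertex set. Then K (dimension 2) consists of the simplices:

  0-simplices (7): [1], [2], [3], [4], [5], [6], [7]
  1-simplices (18): [1,2], [1,3], [1,4], [1,5], [1,6], [1,7], [2,3], [2,4], [2,5], [3,4], [3,5], [3,6], [3,7], [4,6], [4,7], [5,6], [5,7], [6,7]
  2-simplices (12): [1,2,4], [1,2,5], [1,3,6], [1,3,7], [1,4,6], [1,5,7], [2,3,4], [2,3,5], [3,4,7], [3,5,6], [4,6,7], [5,6,7]

giving chain groups C_0 ≅ Z^7, C_1 ≅ Z^18, C_2 ≅ Z^12.

The boundary map ∂_1: C_1 → C_0 is given by ∂[p,q] = [q] − [p].
As a 7×18 matrix over Z this has rank 6, with invariant factors (1,1,1,1,1,1).

The boundary map ∂_2: C_2 → C_1 maps a triangle to the signed sum of its edges. For instance
  ∂[1,3,7] = [3,7] − [1,7] + [1,3],
  ∂[4,6,7] = [6,7] − [4,7] + [4,6].
The 18×12 boundary matrix has rank 12 and Smith normal form diag(1,1,1,1,1,1,1,1,1,1,1,2).

From H_k ≅ ker(∂_k) / im(∂_{k+1}) we obtain:

  H_0: rank C_0 − rank ∂_1 = 7 − 6 = 1, and the invariant factors of ∂_1 are all 1, so H_0 = Z.
  H_1: rank ker ∂_1 − rank ∂_2 = (18 − 6) − 12 = 0, and ∂_2 has invariant factor 2 > 1, so H_1 = Z_2.
  H_2: rank ker ∂_2 − rank ∂_3 = (12 − 12) − 0 = 0, and there is no ∂_3, so H_2 = 0.

As a check, the Euler characteristic is 7 − 18 + 12 = 1, which agrees with 1 − 0 + 0 = 1.
(K is a triangulation of the real projective plane RP^2.)

H_0 ≅ Z,  H_1 ≅ Z_2,  H_2 = 0.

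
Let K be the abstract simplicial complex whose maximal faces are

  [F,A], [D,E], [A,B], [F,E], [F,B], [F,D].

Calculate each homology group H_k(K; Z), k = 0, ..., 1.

Take the total order A < B < D < E < F on the vertex set. Then K (dimension 1) consists of the simplices:

  0-simplices (5): A, B, D, E, F
  1-simplices (6): AB, AF, BF, DE, DF, EF

so the chain groups are C_0 ≅ Z^5, C_1 ≅ Z^6.

The boundary map ∂_1: C_1 → C_0 is given by ∂[p,q] = [q] − [p].
The 5×6 boundary matrix has rank 4 and Smith normal form diag(1,1,1,1).

Now H_k = ker ∂_k / im ∂_{k+1}, so:

  H_0: rank C_0 − rank ∂_1 = 5 − 4 = 1, and the invariant factors of ∂_1 are all 1, so H_0 = Z.
  H_1: rank ker ∂_1 − rank ∂_2 = (6 − 4) − 0 = 2, and there is no ∂_2, so H_1 = Z^2.

(K is a triangulation of a wedge of 2 circles.)

H_0 ≅ Z,  H_1 ≅ Z^2.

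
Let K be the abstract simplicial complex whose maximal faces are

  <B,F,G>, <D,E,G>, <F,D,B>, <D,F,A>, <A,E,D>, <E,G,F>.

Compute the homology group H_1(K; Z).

Take the total order A < B < D < E < F < G on the vertex set. Then K (dimension 2) consists of the simplices:

  0-simplices (6): A, B, D, E, F, G
  1-simplices (12): AD, AE, AF, BD, BF, BG, DE, DF, DG, EF, EG, FG
  2-simplices (6): ADE, ADF, BDF, BFG, DEG, EFG

Hence C_0 ≅ Z^6, C_1 ≅ Z^12, C_2 ≅ Z^6.

∂_1: C_1 → C_0 maps an edge to its endpoints' difference, ∂[p,q] = q − p.
The resulting 6×12 matrix has rank 5, and its Smith normal form has invariant factors (1,1,1,1,1).

∂_2: C_2 → C_1 acts by ∂[p,q,r] = [q,r] − [p,r] + [p,q]. For instance
  ∂BDF = DF − BF + BD,
  ∂DEG = EG − DG + DE.
This gives a 12×6 integer matrix of rank 6; reducing to Smith normal form yields diagonal entries (1,1,1,1,1,1).

Reading off H_k = ker ∂_k / im ∂_{k+1}:

  H_1: rank ker ∂_1 − rank ∂_2 = (12 − 5) − 6 = 1, and the invariant factors of ∂_2 are all 1, so H_1 = Z.

(K is a triangulation of the cylinder S^1 x I.)

H_1 = Z.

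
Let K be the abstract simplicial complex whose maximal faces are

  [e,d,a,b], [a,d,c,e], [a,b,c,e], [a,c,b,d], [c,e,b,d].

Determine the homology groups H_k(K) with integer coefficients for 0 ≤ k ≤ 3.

H_0 = Z,  H_1 = 0,  H_2 = 0,  H_3 = Z.

K has 5 vertices, 10 edges, 10 triangles, 5 3-simplices.
rank ∂_0 = 0, rank ∂_1 = 4 ⇒ b_0 = 5 − 0 − 4 = 1; all invariant factors of ∂_1 are 1 so no torsion. So H_0 ≅ Z.
rank ∂_1 = 4, rank ∂_2 = 6 ⇒ b_1 = 10 − 4 − 6 = 0; all invariant factors of ∂_2 are 1 so no torsion. So H_1 ≅ 0.
rank ∂_2 = 6, rank ∂_3 = 4 ⇒ b_2 = 10 − 6 − 4 = 0; all invariant factors of ∂_3 are 1 so no torsion. So H_2 ≅ 0.
rank ∂_3 = 4, rank ∂_4 = 0 ⇒ b_3 = 5 − 4 − 0 = 1. So H_3 ≅ Z.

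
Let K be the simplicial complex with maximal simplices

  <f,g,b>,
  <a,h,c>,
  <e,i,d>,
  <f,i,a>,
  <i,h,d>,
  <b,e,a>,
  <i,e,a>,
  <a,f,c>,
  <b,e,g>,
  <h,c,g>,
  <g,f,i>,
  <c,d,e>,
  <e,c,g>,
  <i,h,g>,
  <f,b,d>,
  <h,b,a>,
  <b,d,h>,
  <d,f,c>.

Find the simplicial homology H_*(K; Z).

Take the total order a < b < c < d < e < f < g < h < i on the vertex set. Then K (dimension 2) consists of the simplices:

  0-simplices (9): a, b, c, d, e, f, g, h, i
  1-simplices (27): ab, ac, ae, af, ah, ai, bd, be, bf, bg, bh, cd, ce, cf, cg, ch, de, df, dh, di, eg, ei, fg, fi, gh, gi, hi
  2-simplices (18): abe, abh, acf, ach, aei, afi, bdf, bdh, beg, bfg, cde, cdf, ceg, cgh, dei, dhi, fgi, ghi

so the chain groups are C_0 ≅ Z^9, C_1 ≅ Z^27, C_2 ≅ Z^18.

∂_1: C_1 → C_0 sends each edge [p,q] (with p < q) to q − p.
The resulting 9×27 matrix has rank 8, and its Smith normal form has invariant factors (1,1,1,1,1,1,1,1).

The boundary map ∂_2: C_2 → C_1 maps a triangle to the signed sum of its edges. For instance
  ∂cdf = df − cf + cd,
  ∂fgi = gi − fi + fg.
The resulting 27×18 matrix has rank 17, and its Smith normal form has invariant factors (1,1,1,1,1,1,1,1,1,1,1,1,1,1,1,1,1).

Now H_k = ker ∂_k / im ∂_{k+1}, so:

  H_0: rank C_0 − rank ∂_1 = 9 − 8 = 1, and the invariant factors of ∂_1 are all 1, so H_0 = Z.
  H_1: rank ker ∂_1 − rank ∂_2 = (27 − 8) − 17 = 2, and the invariant factors of ∂_2 are all 1, so H_1 = Z^2.
  H_2: rank ker ∂_2 − rank ∂_3 = (18 − 17) − 0 = 1, and there is no ∂_3, so H_2 = Z.

(K is a triangulation of the torus T^2.)

H_0 = Z,  H_1 = Z^2,  H_2 = Z.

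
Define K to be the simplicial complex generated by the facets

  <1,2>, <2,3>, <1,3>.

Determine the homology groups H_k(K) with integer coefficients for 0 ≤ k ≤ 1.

H_0 ≅ Z,  H_1 ≅ Z.

Order the vertices as 1 < 2 < 3. Listing each simplex with vertices in this order, K has dimension 1 with simplices:

  0-simplices (3): [1], [2], [3]
  1-simplices (3): [1,2], [1,3], [2,3]

Hence C_0 ≅ Z^3, C_1 ≅ Z^3.

The boundary map ∂_1: C_1 → C_0 maps an edge to its endpoints' difference, ∂[p,q] = q − p. For instance
  ∂[1,3] = [3] − [1].
As a 3×3 matrix over Z this has rank 2, with invariant factors (1,1).

From H_k ≅ ker(∂_k) / im(∂_{k+1}) we obtain:

  H_0: rank C_0 − rank ∂_1 = 3 − 2 = 1, and the invariant factors of ∂_1 are all 1, so H_0 = Z.
  H_1: rank ker ∂_1 − rank ∂_2 = (3 − 2) − 0 = 1, and there is no ∂_2, so H_1 = Z.

(K is a triangulation of the circle S^1.)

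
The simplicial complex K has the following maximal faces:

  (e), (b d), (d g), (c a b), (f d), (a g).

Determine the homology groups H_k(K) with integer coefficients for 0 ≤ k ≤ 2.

Order the vertices as a < b < c < d < e < f < g. Listing each simplex with vertices in this order, K has dimension 2 with simplices:

  0-simplices (7): a, b, c, d, e, f, g
  1-simplices (7): ab, ac, ag, bc, bd, df, dg
  2-simplices (1): abc

giving chain groups C_0 ≅ Z^7, C_1 ≅ Z^7, C_2 ≅ Z^1.

Boundary ∂_1: C_1 → C_0 sends each edge [p,q] (with p < q) to q − p.
This gives a 7×7 integer matrix of rank 5; reducing to Smith normal form yields diagonal entries (1,1,1,1,1).

The boundary map ∂_2: C_2 → C_1 acts by ∂[p,q,r] = [q,r] − [p,r] + [p,q]. For instance
  ∂abc = bc − ac + ab.
The 7×1 boundary matrix has rank 1 and Smith normal form diag(1).

From H_k ≅ ker(∂_k) / im(∂_{k+1}) we obtain:

  H_0: rank C_0 − rank ∂_1 = 7 − 5 = 2, and the invariant factors of ∂_1 are all 1, so H_0 ≅ Z^2.
  H_1: rank ker ∂_1 − rank ∂_2 = (7 − 5) − 1 = 1, and the invariant factors of ∂_2 are all 1, so H_1 ≅ Z.
  H_2: rank ker ∂_2 − rank ∂_3 = (1 − 1) − 0 = 0, and there is no ∂_3, so H_2 ≅ 0.

As a check, the Euler characteristic is 7 − 7 + 1 = 1, which agrees with 2 − 1 + 0 = 1.

H_0 ≅ Z^2,  H_1 ≅ Z,  H_2 = 0.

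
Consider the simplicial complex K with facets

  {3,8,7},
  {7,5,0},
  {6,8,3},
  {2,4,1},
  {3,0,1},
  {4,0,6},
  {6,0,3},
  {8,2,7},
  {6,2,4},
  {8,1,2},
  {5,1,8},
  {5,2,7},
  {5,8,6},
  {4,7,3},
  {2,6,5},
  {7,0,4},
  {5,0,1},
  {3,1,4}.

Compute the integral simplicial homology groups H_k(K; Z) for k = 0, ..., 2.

Fix the vertex order 0 < 1 < 2 < 3 < 4 < 5 < 6 < 7 < 8 and write every simplex with vertices in increasing order. Then dim K = 2 and the simplices of K are:

  0-simplices (9): [0], [1], [2], [3], [4], [5], [6], [7], [8]
  1-simplices (27): (27 of them)
  2-simplices (18): [0,1,3], [0,1,5], [0,3,6], [0,4,6], [0,4,7], [0,5,7], [1,2,4], [1,2,8], [1,3,4], [1,5,8], [2,4,6], [2,5,6], [2,5,7], [2,7,8], [3,4,7], [3,6,8], [3,7,8], [5,6,8]

so the chain groups are C_0 ≅ Z^9, C_1 ≅ Z^27, C_2 ≅ Z^18.

The boundary map ∂_1: C_1 → C_0 is given by ∂[p,q] = [q] − [p]. For instance
  ∂[4,7] = [7] − [4].
This gives a 9×27 integer matrix of rank 8; reducing to Smith normal form yields diagonal entries (1,1,1,1,1,1,1,1).

∂_2: C_2 → C_1 maps a triangle to the signed sum of its edges. For instance
  ∂[0,1,3] = [1,3] − [0,3] + [0,1],
  ∂[3,4,7] = [4,7] − [3,7] + [3,4].
As a 27×18 matrix over Z this has rank 18, with invariant factors (1,1,1,1,1,1,1,1,1,1,1,1,1,1,1,1,1,2).

Now H_k = ker ∂_k / im ∂_{k+1}, so:

  H_0: rank C_0 − rank ∂_1 = 9 − 8 = 1, and the invariant factors of ∂_1 are all 1, so H_0 ≅ Z.
  H_1: rank ker ∂_1 − rank ∂_2 = (27 − 8) − 18 = 1, and ∂_2 has invariant factor 2 > 1, so H_1 ≅ Z × Z/2.
  H_2: rank ker ∂_2 − rank ∂_3 = (18 − 18) − 0 = 0, and there is no ∂_3, so H_2 ≅ 0.

H_0 = Z,  H_1 = Z × Z/2,  H_2 = 0.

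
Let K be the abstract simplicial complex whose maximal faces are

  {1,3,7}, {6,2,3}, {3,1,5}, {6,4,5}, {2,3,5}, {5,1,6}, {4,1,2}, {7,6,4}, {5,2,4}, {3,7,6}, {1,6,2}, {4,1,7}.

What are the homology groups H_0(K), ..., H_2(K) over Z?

Take the total order 1 < 2 < 3 < 4 < 5 < 6 < 7 on the vertex set. Then K (dimension 2) consists of the simplices:

  0-simplices (7): [1], [2], [3], [4], [5], [6], [7]
  1-simplices (18): [1,2], [1,3], [1,4], [1,5], [1,6], [1,7], [2,3], [2,4], [2,5], [2,6], [3,5], [3,6], [3,7], [4,5], [4,6], [4,7], [5,6], [6,7]
  2-simplices (12): [1,2,4], [1,2,6], [1,3,5], [1,3,7], [1,4,7], [1,5,6], [2,3,5], [2,3,6], [2,4,5], [3,6,7], [4,5,6], [4,6,7]

so the chain groups are C_0 ≅ Z^7, C_1 ≅ Z^18, C_2 ≅ Z^12.

The boundary map ∂_1: C_1 → C_0 sends each edge [p,q] (with p < q) to q − p.
As a 7×18 matrix over Z this has rank 6, with invariant factors (1,1,1,1,1,1).

The boundary map ∂_2: C_2 → C_1 sends each 2-simplex [p,q,r] to [q,r] − [p,r] + [p,q]. For instance
  ∂[4,5,6] = [5,6] − [4,6] + [4,5],
  ∂[1,3,7] = [3,7] − [1,7] + [1,3].
This gives a 18×12 integer matrix of rank 12; reducing to Smith normal form yields diagonal entries (1,1,1,1,1,1,1,1,1,1,1,2).

From H_k ≅ ker(∂_k) / im(∂_{k+1}) we obtain:

  H_0: rank C_0 − rank ∂_1 = 7 − 6 = 1, and the invariant factors of ∂_1 are all 1, so H_0 = Z.
  H_1: rank ker ∂_1 − rank ∂_2 = (18 − 6) − 12 = 0, and ∂_2 has invariant factor 2 > 1, so H_1 = Z/2.
  H_2: rank ker ∂_2 − rank ∂_3 = (12 − 12) − 0 = 0, and there is no ∂_3, so H_2 = 0.

H_0 = Z,  H_1 = Z/2,  H_2 = 0.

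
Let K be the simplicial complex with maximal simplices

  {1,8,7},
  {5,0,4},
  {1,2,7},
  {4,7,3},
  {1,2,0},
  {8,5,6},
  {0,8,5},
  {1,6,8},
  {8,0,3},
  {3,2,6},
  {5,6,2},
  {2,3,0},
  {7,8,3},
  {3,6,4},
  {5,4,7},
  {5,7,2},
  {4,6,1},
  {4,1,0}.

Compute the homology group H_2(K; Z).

Take the total order 0 < 1 < 2 < 3 < 4 < 5 < 6 < 7 < 8 on the vertex set. Then K (dimension 2) consists of the simplices:

  0-simplices (9): [0], [1], [2], [3], [4], [5], [6], [7], [8]
  1-simplices (27): (27 of them)
  2-simplices (18): [0,1,2], [0,1,4], [0,2,3], [0,3,8], [0,4,5], [0,5,8], [1,2,7], [1,4,6], [1,6,8], [1,7,8], [2,3,6], [2,5,6], [2,5,7], [3,4,6], [3,4,7], [3,7,8], [4,5,7], [5,6,8]

so the chain groups are C_0 ≅ Z^9, C_1 ≅ Z^27, C_2 ≅ Z^18.

The boundary map ∂_1: C_1 → C_0 maps an edge to its endpoints' difference, ∂[p,q] = q − p.
As a 9×27 matrix over Z this has rank 8, with invariant factors (1,1,1,1,1,1,1,1).

Boundary ∂_2: C_2 → C_1 maps a triangle to the signed sum of its edges. For instance
  ∂[2,5,7] = [5,7] − [2,7] + [2,5],
  ∂[1,6,8] = [6,8] − [1,8] + [1,6].
This gives a 27×18 integer matrix of rank 17; reducing to Smith normal form yields diagonal entries (1,1,1,1,1,1,1,1,1,1,1,1,1,1,1,1,1).

Now H_k = ker ∂_k / im ∂_{k+1}, so:

  H_2: rank ker ∂_2 − rank ∂_3 = (18 − 17) − 0 = 1, and there is no ∂_3, so H_2 ≅ Z.

H_2 = Z.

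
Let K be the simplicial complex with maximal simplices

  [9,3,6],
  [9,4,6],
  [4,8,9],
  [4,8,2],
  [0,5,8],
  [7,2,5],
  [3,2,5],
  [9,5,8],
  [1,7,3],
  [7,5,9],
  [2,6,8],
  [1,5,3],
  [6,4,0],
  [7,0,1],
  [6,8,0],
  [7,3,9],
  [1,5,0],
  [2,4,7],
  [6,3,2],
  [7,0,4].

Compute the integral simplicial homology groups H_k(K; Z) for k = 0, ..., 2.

H_0 = Z,  H_1 = Z × Z/2,  H_2 = 0.

Order the vertices as 0 < 1 < 2 < 3 < 4 < 5 < 6 < 7 < 8 < 9. Listing each simplex with vertices in this order, K has dimension 2 with simplices:

  0-simplices (10): [0], [1], [2], [3], [4], [5], [6], [7], [8], [9]
  1-simplices (30): (30 of them)
  2-simplices (20): (20 of them)

Hence C_0 ≅ Z^10, C_1 ≅ Z^30, C_2 ≅ Z^20.

∂_1: C_1 → C_0 is given by ∂[p,q] = [q] − [p].
The resulting 10×30 matrix has rank 9, and its Smith normal form has invariant factors (1,1,1,1,1,1,1,1,1).

Boundary ∂_2: C_2 → C_1 maps a triangle to the signed sum of its edges. For instance
  ∂[2,5,7] = [5,7] − [2,7] + [2,5],
  ∂[0,1,5] = [1,5] − [0,5] + [0,1].
This gives a 30×20 integer matrix of rank 20; reducing to Smith normal form yields diagonal entries (1,1,1,1,1,1,1,1,1,1,1,1,1,1,1,1,1,1,1,2).

Now H_k = ker ∂_k / im ∂_{k+1}, so:

  H_0: rank C_0 − rank ∂_1 = 10 − 9 = 1, and the invariant factors of ∂_1 are all 1, so H_0 ≅ Z.
  H_1: rank ker ∂_1 − rank ∂_2 = (30 − 9) − 20 = 1, and ∂_2 has invariant factor 2 > 1, so H_1 ≅ Z × Z/2.
  H_2: rank ker ∂_2 − rank ∂_3 = (20 − 20) − 0 = 0, and there is no ∂_3, so H_2 ≅ 0.

As a check, the Euler characteristic is 10 − 30 + 20 = 0, which agrees with 1 − 1 + 0 = 0.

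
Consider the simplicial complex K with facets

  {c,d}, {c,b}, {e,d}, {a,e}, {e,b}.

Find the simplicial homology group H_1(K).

H_1 = Z.

K has 5 vertices, 5 edges.
rank ∂_1 = 4, rank ∂_2 = 0 ⇒ b_1 = 5 − 4 − 0 = 1. So H_1 ≅ Z.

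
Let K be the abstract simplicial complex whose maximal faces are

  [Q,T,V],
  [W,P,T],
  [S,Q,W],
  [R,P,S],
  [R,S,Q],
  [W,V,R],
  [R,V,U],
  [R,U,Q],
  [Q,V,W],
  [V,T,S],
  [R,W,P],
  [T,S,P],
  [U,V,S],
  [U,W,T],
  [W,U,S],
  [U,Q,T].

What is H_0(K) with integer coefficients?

H_0 ≅ Z.

Order the vertices as P < Q < R < S < T < U < V < W. Listing each simplex with vertices in this order, K has dimension 2 with simplices:

  0-simplices (8): P, Q, R, S, T, U, V, W
  1-simplices (24): PR, PS, PT, PW, QR, QS, QT, QU, QV, QW, RS, RU, RV, RW, ST, SU, SV, SW, TU, TV, TW, UV, UW, VW
  2-simplices (16): PRS, PRW, PST, PTW, QRS, QRU, QSW, QTU, QTV, QVW, RUV, RVW, STV, SUV, SUW, TUW

Hence C_0 ≅ Z^8, C_1 ≅ Z^24, C_2 ≅ Z^16.

∂_1: C_1 → C_0 sends each edge [p,q] (with p < q) to q − p. For instance
  ∂QV = V − Q.
The 8×24 boundary matrix has rank 7 and Smith normal form diag(1,1,1,1,1,1,1).

The boundary map ∂_2: C_2 → C_1 maps a triangle to the signed sum of its edges. For instance
  ∂RUV = UV − RV + RU,
  ∂QRS = RS − QS + QR.
This gives a 24×16 integer matrix of rank 15; reducing to Smith normal form yields diagonal entries (1,1,1,1,1,1,1,1,1,1,1,1,1,1,1).

From H_k ≅ ker(∂_k) / im(∂_{k+1}) we obtain:

  H_0: rank C_0 − rank ∂_1 = 8 − 7 = 1, and the invariant factors of ∂_1 are all 1, so H_0 ≅ Z.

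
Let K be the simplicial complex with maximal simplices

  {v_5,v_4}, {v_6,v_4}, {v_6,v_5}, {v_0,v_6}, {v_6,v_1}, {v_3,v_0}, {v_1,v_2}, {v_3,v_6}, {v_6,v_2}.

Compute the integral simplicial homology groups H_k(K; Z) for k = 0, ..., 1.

H_0 ≅ Z,  H_1 ≅ Z^3.

K has 7 vertices, 9 edges.
rank ∂_0 = 0, rank ∂_1 = 6 ⇒ b_0 = 7 − 0 − 6 = 1; all invariant factors of ∂_1 are 1 so no torsion. So H_0 = Z.
rank ∂_1 = 6, rank ∂_2 = 0 ⇒ b_1 = 9 − 6 − 0 = 3. So H_1 = Z^3.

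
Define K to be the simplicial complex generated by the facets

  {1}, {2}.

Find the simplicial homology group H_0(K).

Fix the vertex order 1 < 2 and write every simplex with vertices in increasing order. Then dim K = 0 and the simplices of K are:

  0-simplices (2): [1], [2]

giving chain groups C_0 ≅ Z^2.

Reading off H_k = ker ∂_k / im ∂_{k+1}:

  H_0: rank C_0 − rank ∂_1 = 2 − 0 = 2, and there is no ∂_1, so H_0 ≅ Z^2.

(K is a triangulation of a set of 2 points.)

H_0 = Z^2.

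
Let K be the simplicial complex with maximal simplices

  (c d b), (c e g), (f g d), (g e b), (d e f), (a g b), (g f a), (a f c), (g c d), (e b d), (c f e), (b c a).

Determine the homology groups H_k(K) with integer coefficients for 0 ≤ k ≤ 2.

H_0 ≅ Z,  H_1 ≅ Z_2,  H_2 = 0.

We work with the vertex ordering a < b < c < d < e < f < g. The simplices of K, each written with vertices in increasing order, are:

  0-simplices (7): a, b, c, d, e, f, g
  1-simplices (18): ab, ac, af, ag, bc, bd, be, bg, cd, ce, cf, cg, de, df, dg, ef, eg, fg
  2-simplices (12): abc, abg, acf, afg, bcd, bde, beg, cdg, cef, ceg, def, dfg

so the chain groups are C_0 ≅ Z^7, C_1 ≅ Z^18, C_2 ≅ Z^12.

The boundary map ∂_1: C_1 → C_0 is given by ∂[p,q] = [q] − [p].
This gives a 7×18 integer matrix of rank 6; reducing to Smith normal form yields diagonal entries (1,1,1,1,1,1).

Boundary ∂_2: C_2 → C_1 maps a triangle to the signed sum of its edges. For instance
  ∂cef = ef − cf + ce,
  ∂cdg = dg − cg + cd.
This gives a 18×12 integer matrix of rank 12; reducing to Smith normal form yields diagonal entries (1,1,1,1,1,1,1,1,1,1,1,2).

Now H_k = ker ∂_k / im ∂_{k+1}, so:

  H_0: rank C_0 − rank ∂_1 = 7 − 6 = 1, and the invariant factors of ∂_1 are all 1, so H_0 ≅ Z.
  H_1: rank ker ∂_1 − rank ∂_2 = (18 − 6) − 12 = 0, and ∂_2 has invariant factor 2 > 1, so H_1 ≅ Z_2.
  H_2: rank ker ∂_2 − rank ∂_3 = (12 − 12) − 0 = 0, and there is no ∂_3, so H_2 ≅ 0.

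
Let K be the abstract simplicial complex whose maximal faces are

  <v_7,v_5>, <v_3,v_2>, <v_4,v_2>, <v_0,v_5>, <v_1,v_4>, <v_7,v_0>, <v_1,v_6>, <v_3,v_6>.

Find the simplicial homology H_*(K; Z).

Take the total order v_0 < v_1 < v_2 < v_3 < v_4 < v_5 < v_6 < v_7 on the vertex set. Then K (dimension 1) consists of the simplices:

  0-simplices (8): [v_0], [v_1], [v_2], [v_3], [v_4], [v_5], [v_6], [v_7]
  1-simplices (8): [v_0,v_5], [v_0,v_7], [v_1,v_4], [v_1,v_6], [v_2,v_3], [v_2,v_4], [v_3,v_6], [v_5,v_7]

Hence C_0 ≅ Z^8, C_1 ≅ Z^8.

Boundary ∂_1: C_1 → C_0 maps an edge to its endpoints' difference, ∂[p,q] = q − p. For instance
  ∂[v_1,v_4] = [v_4] − [v_1].
As a 8×8 matrix over Z this has rank 6, with invariant factors (1,1,1,1,1,1).

From H_k ≅ ker(∂_k) / im(∂_{k+1}) we obtain:

  H_0: rank C_0 − rank ∂_1 = 8 − 6 = 2, and the invariant factors of ∂_1 are all 1, so H_0 = Z^2.
  H_1: rank ker ∂_1 − rank ∂_2 = (8 − 6) − 0 = 2, and there is no ∂_2, so H_1 = Z^2.

As a check, the Euler characteristic is 8 − 8 = 0, which agrees with 2 − 2 = 0.
(K is a triangulation of the disjoint union of the circle S^1 and the circle S^1.)

H_0 ≅ Z^2,  H_1 ≅ Z^2.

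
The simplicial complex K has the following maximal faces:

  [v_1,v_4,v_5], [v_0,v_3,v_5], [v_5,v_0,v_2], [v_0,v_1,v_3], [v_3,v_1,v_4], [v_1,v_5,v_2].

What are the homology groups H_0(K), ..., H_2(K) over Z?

H_0 ≅ Z,  H_1 ≅ Z,  H_2 = 0.

Order the vertices as v_0 < v_1 < v_2 < v_3 < v_4 < v_5. Listing each simplex with vertices in this order, K has dimension 2 with simplices:

  0-simplices (6): [v_0], [v_1], [v_2], [v_3], [v_4], [v_5]
  1-simplices (12): [v_0,v_1], [v_0,v_2], [v_0,v_3], [v_0,v_5], [v_1,v_2], [v_1,v_3], [v_1,v_4], [v_1,v_5], [v_2,v_5], [v_3,v_4], [v_3,v_5], [v_4,v_5]
  2-simplices (6): [v_0,v_1,v_3], [v_0,v_2,v_5], [v_0,v_3,v_5], [v_1,v_2,v_5], [v_1,v_3,v_4], [v_1,v_4,v_5]

giving chain groups C_0 ≅ Z^6, C_1 ≅ Z^12, C_2 ≅ Z^6.

The boundary map ∂_1: C_1 → C_0 maps an edge to its endpoints' difference, ∂[p,q] = q − p. For instance
  ∂[v_3,v_5] = [v_5] − [v_3].
As a 6×12 matrix over Z this has rank 5, with invariant factors (1,1,1,1,1).

Boundary ∂_2: C_2 → C_1 sends each 2-simplex [p,q,r] to [q,r] − [p,r] + [p,q]. For instance
  ∂[v_0,v_1,v_3] = [v_1,v_3] − [v_0,v_3] + [v_0,v_1],
  ∂[v_1,v_3,v_4] = [v_3,v_4] − [v_1,v_4] + [v_1,v_3].
As a 12×6 matrix over Z this has rank 6, with invariant factors (1,1,1,1,1,1).

From H_k ≅ ker(∂_k) / im(∂_{k+1}) we obtain:

  H_0: rank C_0 − rank ∂_1 = 6 − 5 = 1, and the invariant factors of ∂_1 are all 1, so H_0 ≅ Z.
  H_1: rank ker ∂_1 − rank ∂_2 = (12 − 5) − 6 = 1, and the invariant factors of ∂_2 are all 1, so H_1 ≅ Z.
  H_2: rank ker ∂_2 − rank ∂_3 = (6 − 6) − 0 = 0, and there is no ∂_3, so H_2 ≅ 0.

As a check, the Euler characteristic is 6 − 12 + 6 = 0, which agrees with 1 − 1 + 0 = 0.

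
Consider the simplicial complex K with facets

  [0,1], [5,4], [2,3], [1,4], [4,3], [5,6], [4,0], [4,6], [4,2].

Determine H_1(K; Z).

H_1 ≅ Z^3.

K has 7 vertices, 9 edges.
rank ∂_1 = 6, rank ∂_2 = 0 ⇒ b_1 = 9 − 6 − 0 = 3. So H_1 = Z^3.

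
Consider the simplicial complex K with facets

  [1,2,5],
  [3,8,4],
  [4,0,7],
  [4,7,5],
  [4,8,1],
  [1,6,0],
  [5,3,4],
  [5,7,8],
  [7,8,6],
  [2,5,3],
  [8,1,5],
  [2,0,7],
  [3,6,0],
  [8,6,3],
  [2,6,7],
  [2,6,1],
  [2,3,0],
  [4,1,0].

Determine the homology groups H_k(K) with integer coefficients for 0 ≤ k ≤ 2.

H_0 ≅ Z,  H_1 ≅ Z ⊕ Z/2Z,  H_2 = 0.

Order the vertices as 0 < 1 < 2 < 3 < 4 < 5 < 6 < 7 < 8. Listing each simplex with vertices in this order, K has dimension 2 with simplices:

  0-simplices (9): [0], [1], [2], [3], [4], [5], [6], [7], [8]
  1-simplices (27): (27 of them)
  2-simplices (18): [0,1,4], [0,1,6], [0,2,3], [0,2,7], [0,3,6], [0,4,7], [1,2,5], [1,2,6], [1,4,8], [1,5,8], [2,3,5], [2,6,7], [3,4,5], [3,4,8], [3,6,8], [4,5,7], [5,7,8], [6,7,8]

Hence C_0 ≅ Z^9, C_1 ≅ Z^27, C_2 ≅ Z^18.

The boundary map ∂_1: C_1 → C_0 maps an edge to its endpoints' difference, ∂[p,q] = q − p.
The 9×27 boundary matrix has rank 8 and Smith normal form diag(1,1,1,1,1,1,1,1).

The boundary map ∂_2: C_2 → C_1 acts by ∂[p,q,r] = [q,r] − [p,r] + [p,q]. For instance
  ∂[0,1,6] = [1,6] − [0,6] + [0,1],
  ∂[1,2,5] = [2,5] − [1,5] + [1,2].
The resulting 27×18 matrix has rank 18, and its Smith normal form has invariant factors (1,1,1,1,1,1,1,1,1,1,1,1,1,1,1,1,1,2).

Now H_k = ker ∂_k / im ∂_{k+1}, so:

  H_0: rank C_0 − rank ∂_1 = 9 − 8 = 1, and the invariant factors of ∂_1 are all 1, so H_0 = Z.
  H_1: rank ker ∂_1 − rank ∂_2 = (27 − 8) − 18 = 1, and ∂_2 has invariant factor 2 > 1, so H_1 = Z ⊕ Z/2Z.
  H_2: rank ker ∂_2 − rank ∂_3 = (18 − 18) − 0 = 0, and there is no ∂_3, so H_2 = 0.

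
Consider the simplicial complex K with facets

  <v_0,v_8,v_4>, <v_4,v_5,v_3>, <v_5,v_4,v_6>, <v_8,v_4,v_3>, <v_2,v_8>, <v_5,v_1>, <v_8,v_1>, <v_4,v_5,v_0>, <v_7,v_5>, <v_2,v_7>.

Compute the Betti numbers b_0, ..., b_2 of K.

b_0 = 1, b_1 = 2, b_2 = 0.

Fix the vertex order v_0 < v_1 < v_2 < v_3 < v_4 < v_5 < v_6 < v_7 < v_8 and write every simplex with vertices in increasing order. Then dim K = 2 and the simplices of K are:

  0-simplices (9): [v_0], [v_1], [v_2], [v_3], [v_4], [v_5], [v_6], [v_7], [v_8]
  1-simplices (15): (15 of them)
  2-simplices (5): [v_0,v_4,v_5], [v_0,v_4,v_8], [v_3,v_4,v_5], [v_3,v_4,v_8], [v_4,v_5,v_6]

giving chain groups C_0 ≅ Z^9, C_1 ≅ Z^15, C_2 ≅ Z^5.

The boundary map ∂_1: C_1 → C_0 sends each edge [p,q] (with p < q) to q − p. For instance
  ∂[v_0,v_4] = [v_4] − [v_0].
This gives a 9×15 integer matrix of rank 8; reducing to Smith normal form yields diagonal entries (1,1,1,1,1,1,1,1).

Boundary ∂_2: C_2 → C_1 maps a triangle to the signed sum of its edges. For instance
  ∂[v_3,v_4,v_5] = [v_4,v_5] − [v_3,v_5] + [v_3,v_4],
  ∂[v_4,v_5,v_6] = [v_5,v_6] − [v_4,v_6] + [v_4,v_5].
This gives a 15×5 integer matrix of rank 5; reducing to Smith normal form yields diagonal entries (1,1,1,1,1).

From H_k ≅ ker(∂_k) / im(∂_{k+1}) we obtain:

  H_0: rank C_0 − rank ∂_1 = 9 − 8 = 1, and the invariant factors of ∂_1 are all 1, so H_0 ≅ Z.
  H_1: rank ker ∂_1 − rank ∂_2 = (15 − 8) − 5 = 2, and the invariant factors of ∂_2 are all 1, so H_1 ≅ Z^2.
  H_2: rank ker ∂_2 − rank ∂_3 = (5 − 5) − 0 = 0, and there is no ∂_3, so H_2 ≅ 0.

Hence the Betti numbers are b_0 = 1, b_1 = 2, b_2 = 0.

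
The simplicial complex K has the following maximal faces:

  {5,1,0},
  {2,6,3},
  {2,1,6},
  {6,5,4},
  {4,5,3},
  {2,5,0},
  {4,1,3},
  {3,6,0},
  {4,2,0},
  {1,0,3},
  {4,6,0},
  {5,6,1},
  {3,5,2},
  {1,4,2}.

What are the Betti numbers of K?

Fix the vertex order 0 < 1 < 2 < 3 < 4 < 5 < 6 and write every simplex with vertices in increasing order. Then dim K = 2 and the simplices of K are:

  0-simplices (7): [0], [1], [2], [3], [4], [5], [6]
  1-simplices (21): [0,1], [0,2], [0,3], [0,4], [0,5], [0,6], [1,2], [1,3], [1,4], [1,5], [1,6], [2,3], [2,4], [2,5], [2,6], [3,4], [3,5], [3,6], [4,5], [4,6], [5,6]
  2-simplices (14): [0,1,3], [0,1,5], [0,2,4], [0,2,5], [0,3,6], [0,4,6], [1,2,4], [1,2,6], [1,3,4], [1,5,6], [2,3,5], [2,3,6], [3,4,5], [4,5,6]

Hence C_0 ≅ Z^7, C_1 ≅ Z^21, C_2 ≅ Z^14.

∂_1: C_1 → C_0 sends each edge [p,q] (with p < q) to q − p.
As a 7×21 matrix over Z this has rank 6, with invariant factors (1,1,1,1,1,1).

∂_2: C_2 → C_1 acts by ∂[p,q,r] = [q,r] − [p,r] + [p,q]. For instance
  ∂[1,2,4] = [2,4] − [1,4] + [1,2],
  ∂[0,2,5] = [2,5] − [0,5] + [0,2].
The 21×14 boundary matrix has rank 13 and Smith normal form diag(1,1,1,1,1,1,1,1,1,1,1,1,1).

Now H_k = ker ∂_k / im ∂_{k+1}, so:

  H_0: rank C_0 − rank ∂_1 = 7 − 6 = 1, and the invariant factors of ∂_1 are all 1, so H_0 ≅ Z.
  H_1: rank ker ∂_1 − rank ∂_2 = (21 − 6) − 13 = 2, and the invariant factors of ∂_2 are all 1, so H_1 ≅ Z^2.
  H_2: rank ker ∂_2 − rank ∂_3 = (14 − 13) − 0 = 1, and there is no ∂_3, so H_2 ≅ Z.

Hence the Betti numbers are b_0 = 1, b_1 = 2, b_2 = 1.

b_0 = 1, b_1 = 2, b_2 = 1.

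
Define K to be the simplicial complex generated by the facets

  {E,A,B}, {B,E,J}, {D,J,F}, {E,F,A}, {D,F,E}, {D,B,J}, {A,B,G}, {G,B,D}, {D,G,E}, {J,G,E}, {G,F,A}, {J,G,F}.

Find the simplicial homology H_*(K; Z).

We work with the vertex ordering A < B < D < E < F < G < J. The simplices of K, each written with vertices in increasing order, are:

  0-simplices (7): A, B, D, E, F, G, J
  1-simplices (18): AB, AE, AF, AG, BD, BE, BG, BJ, DE, DF, DG, DJ, EF, EG, EJ, FG, FJ, GJ
  2-simplices (12): ABE, ABG, AEF, AFG, BDG, BDJ, BEJ, DEF, DEG, DFJ, EGJ, FGJ

so the chain groups are C_0 ≅ Z^7, C_1 ≅ Z^18, C_2 ≅ Z^12.

∂_1: C_1 → C_0 sends each edge [p,q] (with p < q) to q − p. For instance
  ∂BJ = J − B.
The 7×18 boundary matrix has rank 6 and Smith normal form diag(1,1,1,1,1,1).

The boundary map ∂_2: C_2 → C_1 maps a triangle to the signed sum of its edges. For instance
  ∂EGJ = GJ − EJ + EG,
  ∂ABE = BE − AE + AB.
The 18×12 boundary matrix has rank 12 and Smith normal form diag(1,1,1,1,1,1,1,1,1,1,1,2).

From H_k ≅ ker(∂_k) / im(∂_{k+1}) we obtain:

  H_0: rank C_0 − rank ∂_1 = 7 − 6 = 1, and the invariant factors of ∂_1 are all 1, so H_0 ≅ Z.
  H_1: rank ker ∂_1 − rank ∂_2 = (18 − 6) − 12 = 0, and ∂_2 has invariant factor 2 > 1, so H_1 ≅ Z/2.
  H_2: rank ker ∂_2 − rank ∂_3 = (12 − 12) − 0 = 0, and there is no ∂_3, so H_2 ≅ 0.

As a check, the Euler characteristic is 7 − 18 + 12 = 1, which agrees with 1 − 0 + 0 = 1.

H_0 = Z,  H_1 = Z/2,  H_2 = 0.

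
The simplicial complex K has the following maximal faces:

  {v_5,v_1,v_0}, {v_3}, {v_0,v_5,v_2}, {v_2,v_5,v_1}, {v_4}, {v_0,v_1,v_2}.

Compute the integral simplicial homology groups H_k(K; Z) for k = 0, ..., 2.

H_0 = Z^3,  H_1 = 0,  H_2 = Z.

K has 6 vertices, 6 edges, 4 triangles.
rank ∂_0 = 0, rank ∂_1 = 3 ⇒ b_0 = 6 − 0 − 3 = 3; all invariant factors of ∂_1 are 1 so no torsion. So H_0 = Z^3.
rank ∂_1 = 3, rank ∂_2 = 3 ⇒ b_1 = 6 − 3 − 3 = 0; all invariant factors of ∂_2 are 1 so no torsion. So H_1 = 0.
rank ∂_2 = 3, rank ∂_3 = 0 ⇒ b_2 = 4 − 3 − 0 = 1. So H_2 = Z.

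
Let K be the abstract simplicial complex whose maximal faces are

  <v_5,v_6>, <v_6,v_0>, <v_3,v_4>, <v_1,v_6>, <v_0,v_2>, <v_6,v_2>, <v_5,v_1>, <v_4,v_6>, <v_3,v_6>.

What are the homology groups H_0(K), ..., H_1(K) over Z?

Fix the vertex order v_0 < v_1 < v_2 < v_3 < v_4 < v_5 < v_6 and write every simplex with vertices in increasing order. Then dim K = 1 and the simplices of K are:

  0-simplices (7): [v_0], [v_1], [v_2], [v_3], [v_4], [v_5], [v_6]
  1-simplices (9): [v_0,v_2], [v_0,v_6], [v_1,v_5], [v_1,v_6], [v_2,v_6], [v_3,v_4], [v_3,v_6], [v_4,v_6], [v_5,v_6]

so the chain groups are C_0 ≅ Z^7, C_1 ≅ Z^9.

Boundary ∂_1: C_1 → C_0 is given by ∂[p,q] = [q] − [p]. For instance
  ∂[v_2,v_6] = [v_6] − [v_2].
The 7×9 boundary matrix has rank 6 and Smith normal form diag(1,1,1,1,1,1).

Reading off H_k = ker ∂_k / im ∂_{k+1}:

  H_0: rank C_0 − rank ∂_1 = 7 − 6 = 1, and the invariant factors of ∂_1 are all 1, so H_0 = Z.
  H_1: rank ker ∂_1 − rank ∂_2 = (9 − 6) − 0 = 3, and there is no ∂_2, so H_1 = Z^3.

As a check, the Euler characteristic is 7 − 9 = -2, which agrees with 1 − 3 = -2.

H_0 = Z,  H_1 = Z^3.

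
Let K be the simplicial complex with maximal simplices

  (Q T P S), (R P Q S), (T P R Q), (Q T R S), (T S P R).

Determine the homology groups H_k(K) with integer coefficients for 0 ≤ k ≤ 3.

Take the total order P < Q < R < S < T on the vertex set. Then K (dimension 3) consists of the simplices:

  0-simplices (5): P, Q, R, S, T
  1-simplices (10): PQ, PR, PS, PT, QR, QS, QT, RS, RT, ST
  2-simplices (10): PQR, PQS, PQT, PRS, PRT, PST, QRS, QRT, QST, RST
  3-simplices (5): PQRS, PQRT, PQST, PRST, QRST

so the chain groups are C_0 ≅ Z^5, C_1 ≅ Z^10, C_2 ≅ Z^10, C_3 ≅ Z^5.

∂_1: C_1 → C_0 maps an edge to its endpoints' difference, ∂[p,q] = q − p. For instance
  ∂PS = S − P.
The resulting 5×10 matrix has rank 4, and its Smith normal form has invariant factors (1,1,1,1).

The boundary map ∂_2: C_2 → C_1 sends each 2-simplex [p,q,r] to [q,r] − [p,r] + [p,q]. For instance
  ∂RST = ST − RT + RS,
  ∂PQS = QS − PS + PQ.
The resulting 10×10 matrix has rank 6, and its Smith normal form has invariant factors (1,1,1,1,1,1).

∂_3: C_3 → C_2 sends each 3-simplex σ to the alternating sum Σ_i (−1)^i (σ with its i-th vertex removed). For instance
  ∂PQST = QST − PST + PQT − PQS,
  ∂QRST = RST − QST + QRT − QRS.
The resulting 10×5 matrix has rank 4, and its Smith normal form has invariant factors (1,1,1,1).

Computing H_k = (kernel of ∂_k) / (image of ∂_{k+1}):

  H_0: rank C_0 − rank ∂_1 = 5 − 4 = 1, and the invariant factors of ∂_1 are all 1, so H_0 = Z.
  H_1: rank ker ∂_1 − rank ∂_2 = (10 − 4) − 6 = 0, and the invariant factors of ∂_2 are all 1, so H_1 = 0.
  H_2: rank ker ∂_2 − rank ∂_3 = (10 − 6) − 4 = 0, and the invariant factors of ∂_3 are all 1, so H_2 = 0.
  H_3: rank ker ∂_3 − rank ∂_4 = (5 − 4) − 0 = 1, and there is no ∂_4, so H_3 = Z.

H_0 = Z,  H_1 = 0,  H_2 = 0,  H_3 = Z.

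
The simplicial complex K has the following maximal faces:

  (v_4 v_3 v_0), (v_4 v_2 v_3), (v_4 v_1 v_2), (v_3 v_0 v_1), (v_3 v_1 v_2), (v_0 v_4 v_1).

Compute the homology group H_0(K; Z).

Take the total order v_0 < v_1 < v_2 < v_3 < v_4 on the vertex set. Then K (dimension 2) consists of the simplices:

  0-simplices (5): [v_0], [v_1], [v_2], [v_3], [v_4]
  1-simplices (9): [v_0,v_1], [v_0,v_3], [v_0,v_4], [v_1,v_2], [v_1,v_3], [v_1,v_4], [v_2,v_3], [v_2,v_4], [v_3,v_4]
  2-simplices (6): [v_0,v_1,v_3], [v_0,v_1,v_4], [v_0,v_3,v_4], [v_1,v_2,v_3], [v_1,v_2,v_4], [v_2,v_3,v_4]

so the chain groups are C_0 ≅ Z^5, C_1 ≅ Z^9, C_2 ≅ Z^6.

The boundary map ∂_1: C_1 → C_0 sends each edge [p,q] (with p < q) to q − p. For instance
  ∂[v_1,v_3] = [v_3] − [v_1].
As a 5×9 matrix over Z this has rank 4, with invariant factors (1,1,1,1).

∂_2: C_2 → C_1 maps a triangle to the signed sum of its edges. For instance
  ∂[v_0,v_1,v_4] = [v_1,v_4] − [v_0,v_4] + [v_0,v_1],
  ∂[v_1,v_2,v_4] = [v_2,v_4] − [v_1,v_4] + [v_1,v_2].
As a 9×6 matrix over Z this has rank 5, with invariant factors (1,1,1,1,1).

Now H_k = ker ∂_k / im ∂_{k+1}, so:

  H_0: rank C_0 − rank ∂_1 = 5 − 4 = 1, and the invariant factors of ∂_1 are all 1, so H_0 = Z.

H_0 = Z.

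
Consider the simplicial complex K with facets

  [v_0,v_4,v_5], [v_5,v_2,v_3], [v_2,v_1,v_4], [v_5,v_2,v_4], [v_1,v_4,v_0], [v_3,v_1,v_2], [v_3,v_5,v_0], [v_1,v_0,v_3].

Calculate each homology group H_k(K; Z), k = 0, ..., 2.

Order the vertices as v_0 < v_1 < v_2 < v_3 < v_4 < v_5. Listing each simplex with vertices in this order, K has dimension 2 with simplices:

  0-simplices (6): [v_0], [v_1], [v_2], [v_3], [v_4], [v_5]
  1-simplices (12): [v_0,v_1], [v_0,v_3], [v_0,v_4], [v_0,v_5], [v_1,v_2], [v_1,v_3], [v_1,v_4], [v_2,v_3], [v_2,v_4], [v_2,v_5], [v_3,v_5], [v_4,v_5]
  2-simplices (8): [v_0,v_1,v_3], [v_0,v_1,v_4], [v_0,v_3,v_5], [v_0,v_4,v_5], [v_1,v_2,v_3], [v_1,v_2,v_4], [v_2,v_3,v_5], [v_2,v_4,v_5]

so the chain groups are C_0 ≅ Z^6, C_1 ≅ Z^12, C_2 ≅ Z^8.

The boundary map ∂_1: C_1 → C_0 maps an edge to its endpoints' difference, ∂[p,q] = q − p. For instance
  ∂[v_1,v_4] = [v_4] − [v_1].
The resulting 6×12 matrix has rank 5, and its Smith normal form has invariant factors (1,1,1,1,1).

∂_2: C_2 → C_1 sends each 2-simplex [p,q,r] to [q,r] − [p,r] + [p,q]. For instance
  ∂[v_0,v_1,v_3] = [v_1,v_3] − [v_0,v_3] + [v_0,v_1],
  ∂[v_0,v_1,v_4] = [v_1,v_4] − [v_0,v_4] + [v_0,v_1].
The 12×8 boundary matrix has rank 7 and Smith normal form diag(1,1,1,1,1,1,1).

Now H_k = ker ∂_k / im ∂_{k+1}, so:

  H_0: rank C_0 − rank ∂_1 = 6 − 5 = 1, and the invariant factors of ∂_1 are all 1, so H_0 ≅ Z.
  H_1: rank ker ∂_1 − rank ∂_2 = (12 − 5) − 7 = 0, and the invariant factors of ∂_2 are all 1, so H_1 ≅ 0.
  H_2: rank ker ∂_2 − rank ∂_3 = (8 − 7) − 0 = 1, and there is no ∂_3, so H_2 ≅ Z.

H_0 = Z,  H_1 = 0,  H_2 = Z.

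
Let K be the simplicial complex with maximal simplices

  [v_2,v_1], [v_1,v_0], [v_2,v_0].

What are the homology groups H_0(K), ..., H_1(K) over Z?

H_0 ≅ Z,  H_1 ≅ Z.

K has 3 vertices, 3 edges.
rank ∂_0 = 0, rank ∂_1 = 2 ⇒ b_0 = 3 − 0 − 2 = 1; all invariant factors of ∂_1 are 1 so no torsion. So H_0 = Z.
rank ∂_1 = 2, rank ∂_2 = 0 ⇒ b_1 = 3 − 2 − 0 = 1. So H_1 = Z.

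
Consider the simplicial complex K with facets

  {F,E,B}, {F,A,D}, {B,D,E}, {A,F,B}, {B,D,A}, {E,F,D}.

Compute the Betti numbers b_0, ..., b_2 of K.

b_0 = 1, b_1 = 0, b_2 = 1.

Order the vertices as A < B < D < E < F. Listing each simplex with vertices in this order, K has dimension 2 with simplices:

  0-simplices (5): A, B, D, E, F
  1-simplices (9): AB, AD, AF, BD, BE, BF, DE, DF, EF
  2-simplices (6): ABD, ABF, ADF, BDE, BEF, DEF

so the chain groups are C_0 ≅ Z^5, C_1 ≅ Z^9, C_2 ≅ Z^6.

Boundary ∂_1: C_1 → C_0 sends each edge [p,q] (with p < q) to q − p.
As a 5×9 matrix over Z this has rank 4, with invariant factors (1,1,1,1).

∂_2: C_2 → C_1 sends each 2-simplex [p,q,r] to [q,r] − [p,r] + [p,q]. For instance
  ∂DEF = EF − DF + DE,
  ∂ABD = BD − AD + AB.
The resulting 9×6 matrix has rank 5, and its Smith normal form has invariant factors (1,1,1,1,1).

Reading off H_k = ker ∂_k / im ∂_{k+1}:

  H_0: rank C_0 − rank ∂_1 = 5 − 4 = 1, and the invariant factors of ∂_1 are all 1, so H_0 = Z.
  H_1: rank ker ∂_1 − rank ∂_2 = (9 − 4) − 5 = 0, and the invariant factors of ∂_2 are all 1, so H_1 = 0.
  H_2: rank ker ∂_2 − rank ∂_3 = (6 − 5) − 0 = 1, and there is no ∂_3, so H_2 = Z.

Hence the Betti numbers are b_0 = 1, b_1 = 0, b_2 = 1.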